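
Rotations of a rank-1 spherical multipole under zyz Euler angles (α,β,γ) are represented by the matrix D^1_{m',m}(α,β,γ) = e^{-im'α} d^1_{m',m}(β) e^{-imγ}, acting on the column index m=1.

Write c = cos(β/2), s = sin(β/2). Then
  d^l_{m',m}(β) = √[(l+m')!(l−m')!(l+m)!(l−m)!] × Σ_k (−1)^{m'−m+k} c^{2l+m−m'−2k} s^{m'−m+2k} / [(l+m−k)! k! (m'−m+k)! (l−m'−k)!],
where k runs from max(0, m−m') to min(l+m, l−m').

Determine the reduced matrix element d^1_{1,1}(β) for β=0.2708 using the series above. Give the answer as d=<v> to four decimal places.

d^1_{1,1}(β=0.2708) via the finite sum:
Half-angle: c=0.990847, s=0.134987. N=√(2·1·2·1)=2.000000
The bounds max(0,m−m')=0 and min(l+m,l−m')=0 give 1 term
  k=0: (−1)^0·2.0000/(2)·0.9908^2·0.1350^0 = +0.981779
d^1_{1,1}(0.2708) = +0.981779

d=0.9818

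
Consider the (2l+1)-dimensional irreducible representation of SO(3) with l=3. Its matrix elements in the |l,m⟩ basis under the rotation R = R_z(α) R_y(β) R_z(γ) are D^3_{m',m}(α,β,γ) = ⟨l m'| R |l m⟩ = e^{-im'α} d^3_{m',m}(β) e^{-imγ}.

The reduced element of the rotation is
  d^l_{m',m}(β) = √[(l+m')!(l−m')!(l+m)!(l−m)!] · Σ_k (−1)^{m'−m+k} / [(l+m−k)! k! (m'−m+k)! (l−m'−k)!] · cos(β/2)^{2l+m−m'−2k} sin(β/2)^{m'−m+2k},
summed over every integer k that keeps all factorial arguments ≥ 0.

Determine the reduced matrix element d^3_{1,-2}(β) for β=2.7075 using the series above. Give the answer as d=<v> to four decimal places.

d=0.5459

d^3_{1,-2}(β=2.7075) via the finite sum:
With c≡cos(β/2)=0.215346 and s≡sin(β/2)=0.976538, N=[24·2·1·120]^{1/2}=75.894664
The bounds max(0,m−m')=0 and min(l+m,l−m')=1 give 2 terms
  k=0: (−1)^3·75.8947/(12)·0.2153^3·0.9765^3 = -0.058818
  k=1: (−1)^4·75.8947/(24)·0.2153^1·0.9765^5 = +0.604759
d^3_{1,-2}(2.7075) = -0.058818 +0.604759 = +0.545941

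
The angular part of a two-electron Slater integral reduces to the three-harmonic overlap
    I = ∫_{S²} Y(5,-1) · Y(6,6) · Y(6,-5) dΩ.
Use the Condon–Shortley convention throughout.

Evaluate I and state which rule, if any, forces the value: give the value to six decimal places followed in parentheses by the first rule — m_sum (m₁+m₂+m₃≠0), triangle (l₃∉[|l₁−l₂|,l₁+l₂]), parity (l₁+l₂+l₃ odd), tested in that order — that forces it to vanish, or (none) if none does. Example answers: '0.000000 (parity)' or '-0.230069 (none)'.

Σlᵢ=17 odd — θ-integrand is odd under cosθ→−cosθ; I=0

0.000000 (parity)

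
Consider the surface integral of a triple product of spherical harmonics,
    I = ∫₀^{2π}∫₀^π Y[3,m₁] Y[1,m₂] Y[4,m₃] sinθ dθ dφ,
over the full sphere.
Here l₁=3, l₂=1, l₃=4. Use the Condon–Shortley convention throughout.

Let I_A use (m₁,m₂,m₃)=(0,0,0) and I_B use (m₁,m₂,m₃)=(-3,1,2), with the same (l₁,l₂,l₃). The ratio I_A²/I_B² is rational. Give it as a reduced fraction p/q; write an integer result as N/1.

16/1

Same 3,1,4: normalisation and zero-m 3j drop out of the ratio.
A: Δ: 0! 6! 2! / 9! → 1/252; sum: t=0:+1/36 = 1/36; 3j²(3 1 4; 0 0 0) = Δ·Π!·Σ² = 4/63  (sign +1)
B: Δ: 0! 6! 2! / 9! → 1/252; sum: t=0:+1/1440 = 1/1440; 3j²(3 1 4; -3 1 2) = Δ·Π!·Σ² = 1/252  (sign +1)
I_A²/I_B² = (4/63)/(1/252) = 16/1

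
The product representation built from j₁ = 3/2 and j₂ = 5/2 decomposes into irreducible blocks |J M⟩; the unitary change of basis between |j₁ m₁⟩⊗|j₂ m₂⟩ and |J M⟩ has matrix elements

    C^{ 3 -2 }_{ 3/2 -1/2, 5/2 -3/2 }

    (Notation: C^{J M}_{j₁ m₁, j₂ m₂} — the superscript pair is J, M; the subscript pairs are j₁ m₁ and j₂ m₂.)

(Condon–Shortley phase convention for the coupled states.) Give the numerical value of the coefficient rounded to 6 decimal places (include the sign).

+0.288675

triangle: 1!·2!·4!/8! = 48/40320
(j±m)!: 1!·2!·1!·4!·1!·5! = 5760
prefactor² = (2J+1)·Δ·N² = 48
  k=0: +1/(0!·1!·2!·1!·0!·3!) = 1/12
  k=1: −1/(1!·0!·1!·0!·1!·4!) = -1/24
Σ = 1/24  ⇒  CG² = 48·(1/24)² = 1/12
CG = +√(1/12) = +0.288675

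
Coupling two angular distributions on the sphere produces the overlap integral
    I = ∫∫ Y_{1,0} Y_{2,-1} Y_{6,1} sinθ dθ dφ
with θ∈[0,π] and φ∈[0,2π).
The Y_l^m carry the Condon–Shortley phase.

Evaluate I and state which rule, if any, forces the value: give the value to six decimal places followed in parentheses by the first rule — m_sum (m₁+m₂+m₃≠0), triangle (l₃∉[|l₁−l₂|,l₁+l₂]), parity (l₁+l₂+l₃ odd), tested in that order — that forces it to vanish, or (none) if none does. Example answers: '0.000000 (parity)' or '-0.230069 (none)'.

triangle: need 1≤l₃≤3, have 6; I=0

0.000000 (triangle)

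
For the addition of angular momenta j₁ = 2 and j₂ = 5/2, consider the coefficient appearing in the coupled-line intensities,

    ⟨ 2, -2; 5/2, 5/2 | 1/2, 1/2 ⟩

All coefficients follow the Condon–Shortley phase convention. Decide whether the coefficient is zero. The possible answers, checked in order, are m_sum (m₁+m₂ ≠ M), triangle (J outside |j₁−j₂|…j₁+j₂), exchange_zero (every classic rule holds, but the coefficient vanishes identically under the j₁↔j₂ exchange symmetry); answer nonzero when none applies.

nonzero

m-sum: m₁+m₂ = -2+5/2 = 1/2, M = 1/2  ✓
triangle: |j₁−j₂| = 1/2 ≤ J = 1/2 ≤ j₁+j₂ = 9/2  ✓
exchange: j₁≠j₂ or m₁≠m₂ — the exchange symmetry imposes no constraint here
value check: CG = +√(1/3) = +0.577350 ≠ 0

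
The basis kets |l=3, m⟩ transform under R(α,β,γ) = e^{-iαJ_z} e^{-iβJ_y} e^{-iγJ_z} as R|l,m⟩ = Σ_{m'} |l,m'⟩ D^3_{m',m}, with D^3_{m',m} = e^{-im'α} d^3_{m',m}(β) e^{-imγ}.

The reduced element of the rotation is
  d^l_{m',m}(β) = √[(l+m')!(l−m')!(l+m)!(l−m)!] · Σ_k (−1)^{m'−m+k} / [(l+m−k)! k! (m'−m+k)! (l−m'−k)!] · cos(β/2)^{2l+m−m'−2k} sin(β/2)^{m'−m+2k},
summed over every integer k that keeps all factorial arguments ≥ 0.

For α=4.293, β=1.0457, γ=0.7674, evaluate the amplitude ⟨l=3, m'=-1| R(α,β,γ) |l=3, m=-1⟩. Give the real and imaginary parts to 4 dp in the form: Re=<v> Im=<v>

Re=-0.1436 Im=0.3958

Split into d^3_{-1,-1}(β=1.0457) × two z-phases.
Half-angle: c=0.866400, s=0.499351. N=√(2·24·2·24)=48.000000
Admissible k: 0..2 (factorial args all ≥0)
  k=0: (−1)^0·48.0000/(48)·0.8664^6·0.4994^0 = +0.422970
  k=1: (−1)^1·48.0000/(6)·0.8664^4·0.4994^2 = -1.124024
  k=2: (−1)^2·48.0000/(8)·0.8664^2·0.4994^4 = +0.280035
d^3_{-1,-1}(1.0457) = +0.422970 -1.124024 +0.280035 = -0.421018
D = (-0.407202-0.913338i)·(-0.421018)·(+0.719718+0.694266i) = -0.143579+0.395780i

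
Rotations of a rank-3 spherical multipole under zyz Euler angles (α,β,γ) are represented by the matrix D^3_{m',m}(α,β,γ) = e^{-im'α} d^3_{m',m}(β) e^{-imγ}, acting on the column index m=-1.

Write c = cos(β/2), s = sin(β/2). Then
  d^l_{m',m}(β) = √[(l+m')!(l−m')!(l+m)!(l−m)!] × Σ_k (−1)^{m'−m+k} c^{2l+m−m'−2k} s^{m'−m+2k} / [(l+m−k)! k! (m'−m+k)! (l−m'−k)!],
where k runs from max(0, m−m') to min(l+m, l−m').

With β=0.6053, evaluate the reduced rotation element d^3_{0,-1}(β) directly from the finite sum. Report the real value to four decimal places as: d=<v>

d^3_{0,-1}(β=0.6053) via the finite sum:
Half-angle: c=0.954550, s=0.298051. N=√(6·6·2·24)=41.569219
k: max(0,(-1)−(0))=0 … min(3+(-1),3−(0))=2
  k=0: (−1)^1·41.5692/(12)·0.9546^5·0.2981^1 = -0.818228
  k=1: (−1)^2·41.5692/(4)·0.9546^3·0.2981^3 = +0.239320
  k=2: (−1)^3·41.5692/(12)·0.9546^1·0.2981^5 = -0.007778
d^3_{0,-1}(0.6053) = -0.818228 +0.239320 -0.007778 = -0.586686

d=-0.5867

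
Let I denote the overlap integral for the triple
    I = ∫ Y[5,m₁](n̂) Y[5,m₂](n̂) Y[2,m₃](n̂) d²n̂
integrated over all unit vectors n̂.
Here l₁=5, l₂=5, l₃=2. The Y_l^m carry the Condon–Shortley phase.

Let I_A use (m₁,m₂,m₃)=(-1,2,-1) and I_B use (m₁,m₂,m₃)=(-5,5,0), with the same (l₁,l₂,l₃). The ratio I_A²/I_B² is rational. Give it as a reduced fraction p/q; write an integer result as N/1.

Shared (l₁,l₂,l₃)=(5,5,2): N and (l;000)² cancel in I_A²/I_B².
A: Δ = 8!·2!·2!/13! = 1/38610; Racah Σ t=5..6: t=5:−1/1440 t=6:+1/2880 = -1/2880; ⇒ 3j(5 5 2; -1 2 -1)² = 7/715, sgn +1
B: Δ = 8!·2!·2!/13! = 1/38610; Racah Σ t=8..8: t=8:+1/161280 = 1/161280; ⇒ 3j(5 5 2; -5 5 0)² = 15/286, sgn +1
I_A²/I_B² = (7/715)/(15/286) = 14/75

14/75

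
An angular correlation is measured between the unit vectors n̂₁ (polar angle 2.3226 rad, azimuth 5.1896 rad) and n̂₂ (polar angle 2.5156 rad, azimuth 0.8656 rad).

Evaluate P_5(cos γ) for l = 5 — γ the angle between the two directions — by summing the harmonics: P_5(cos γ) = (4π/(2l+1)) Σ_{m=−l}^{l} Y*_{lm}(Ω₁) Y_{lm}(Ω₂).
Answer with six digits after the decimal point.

Summing Y*_{l m}(θ₁,φ₁)·Y_{l m}(θ₂,φ₂) over m ∈ [−5, 5]; prefactor 4π/(2·5+1) = 1.142397:
  m=-5: (0.06618 + 0.07026j) × (-0.01202 + 0.02971j) = -0.00288 + 0.00112j  (running Σ = -0.00288 + 0.00112j)
  m=-4: (0.09464 - 0.26922j) × (0.13301 - 0.04420j) = 0.00069 - 0.03999j  (running Σ = -0.00219 - 0.03887j)
  m=-3: (-0.42701 + 0.05981j) × (-0.29221 - 0.17707j) = 0.13536 + 0.05813j  (running Σ = 0.13317 + 0.01926j)
  m=-2: (0.14255 + 0.20122j) × (0.07305 + 0.45152j) = -0.08044 + 0.07907j  (running Σ = 0.05273 + 0.09833j)
  m=-1: (-0.10330 + 0.19978j) × (0.10495 - 0.12329j) = 0.01379 + 0.03370j  (running Σ = 0.06652 + 0.13203j)
  m=0: (0.31502 + 0.00000j) × (0.36011 + 0.00000j) = 0.11344 + 0.00000j  (running Σ = 0.17996 + 0.13203j)
  m=1: (0.10330 + 0.19978j) × (-0.10495 - 0.12329j) = 0.01379 - 0.03370j  (running Σ = 0.19375 + 0.09833j)
  m=2: (0.14255 - 0.20122j) × (0.07305 - 0.45152j) = -0.08044 - 0.07907j  (running Σ = 0.11331 + 0.01926j)
  m=3: (0.42701 + 0.05981j) × (0.29221 - 0.17707j) = 0.13536 - 0.05813j  (running Σ = 0.24868 - 0.03887j)
  m=4: (0.09464 + 0.26922j) × (0.13301 + 0.04420j) = 0.00069 + 0.03999j  (running Σ = 0.24937 + 0.00112j)
  m=5: (-0.06618 + 0.07026j) × (0.01202 + 0.02971j) = -0.00288 - 0.00112j  (running Σ = 0.24648 + 0.00000j)
Total Σ_m = 0.24648 + 0.00000j. Multiply by 1.142397: 0.28158 + 0.00000j. P_5(cos γ) = 0.281582

0.281582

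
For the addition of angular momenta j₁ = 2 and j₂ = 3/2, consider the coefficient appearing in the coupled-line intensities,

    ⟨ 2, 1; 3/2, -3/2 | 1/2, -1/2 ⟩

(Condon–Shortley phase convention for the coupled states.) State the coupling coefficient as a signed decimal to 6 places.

triangle: 3!×1!×0!/5! = 6/120
(j±m)!: 3!×1!×0!×3!×0!×1! = 36
prefactor² = (2J+1)×Δ×N² = 18/5
  k=0: +1/(0!×3!×1!×0!×0!×0!) = 1/6
Σ = 1/6  ⇒  CG² = 18/5×(1/6)² = 1/10
CG = +√(1/10) = +0.316228

+0.316228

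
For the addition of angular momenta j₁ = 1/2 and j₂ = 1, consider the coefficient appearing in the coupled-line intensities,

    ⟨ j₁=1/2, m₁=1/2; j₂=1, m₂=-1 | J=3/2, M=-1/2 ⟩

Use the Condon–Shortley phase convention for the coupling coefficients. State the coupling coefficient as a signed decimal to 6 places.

+√(1/3) ≈ +0.577350

triangle: 0!×1!×2!/4! = 2/24
(j±m)!: 1!×0!×0!×2!×1!×2! = 4
prefactor² = (2J+1)×Δ×N² = 4/3
  k=0: +1/(0!×0!×0!×0!×1!×2!) = 1/2
Σ = 1/2  ⇒  CG² = 4/3×(1/2)² = 1/3
CG = +√(1/3) = +0.577350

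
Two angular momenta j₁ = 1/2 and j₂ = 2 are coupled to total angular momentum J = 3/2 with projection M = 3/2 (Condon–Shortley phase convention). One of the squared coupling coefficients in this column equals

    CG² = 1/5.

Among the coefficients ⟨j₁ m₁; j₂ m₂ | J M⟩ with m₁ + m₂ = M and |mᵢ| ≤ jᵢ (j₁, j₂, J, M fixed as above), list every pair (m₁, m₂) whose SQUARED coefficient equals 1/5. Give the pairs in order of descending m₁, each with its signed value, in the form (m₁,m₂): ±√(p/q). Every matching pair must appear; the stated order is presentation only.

(1/2,1): +√(1/5)

Admissible pairs with m₁+m₂ = M = 3/2: (-1/2,2), (1/2,1)
  (m₁,m₂)=(1/2,1): CG² = 1/5, CG = +√(1/5)   ← matches the target
  (m₁,m₂)=(-1/2,2): CG² = 4/5, CG = −√(4/5)
Pairs with CG² = 1/5: (1/2,1): +√(1/5)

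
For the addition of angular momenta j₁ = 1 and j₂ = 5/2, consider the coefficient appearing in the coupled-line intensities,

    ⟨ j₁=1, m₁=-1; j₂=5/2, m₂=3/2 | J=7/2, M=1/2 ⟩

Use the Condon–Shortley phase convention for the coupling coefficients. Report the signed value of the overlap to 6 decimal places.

triangle: 0!*2!*5!/8! = 240/40320
(j±m)!: 0!*2!*4!*1!*4!*3! = 6912
prefactor² = (2J+1)*Δ*N² = 2304/7
  k=0: +1/(0!*0!*2!*4!*0!*1!) = 1/48
Σ = 1/48  ⇒  CG² = 2304/7*(1/48)² = 1/7
CG = +√(1/7) = +0.377964

+0.377964  (= +√(1/7))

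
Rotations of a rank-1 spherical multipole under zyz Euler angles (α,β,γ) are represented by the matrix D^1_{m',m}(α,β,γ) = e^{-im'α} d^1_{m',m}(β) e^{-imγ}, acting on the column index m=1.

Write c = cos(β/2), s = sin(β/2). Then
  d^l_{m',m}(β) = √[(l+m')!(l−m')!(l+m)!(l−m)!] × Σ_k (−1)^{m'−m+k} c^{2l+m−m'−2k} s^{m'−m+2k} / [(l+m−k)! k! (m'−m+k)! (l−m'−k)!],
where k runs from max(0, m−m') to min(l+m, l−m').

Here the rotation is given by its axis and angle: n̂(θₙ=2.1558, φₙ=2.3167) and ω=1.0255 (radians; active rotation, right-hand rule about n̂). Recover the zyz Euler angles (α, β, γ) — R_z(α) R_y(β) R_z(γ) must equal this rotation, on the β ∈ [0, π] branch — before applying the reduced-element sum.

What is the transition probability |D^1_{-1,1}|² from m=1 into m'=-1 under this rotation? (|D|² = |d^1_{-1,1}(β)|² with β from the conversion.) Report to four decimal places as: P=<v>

Axis–angle → zyz. n̂ = (sinθₙcosφₙ, sinθₙsinφₙ, cosθₙ) = (-0.565786, +0.612339, -0.552202), ω = 1.0255.
R = I cosω + sinω [n̂]ₓ + (1−cosω) n̂n̂ᵀ gives
  R = [+0.672751, +0.305361, +0.673914; -0.638876, +0.699150, +0.320978; -0.373153, -0.646486, +0.665442]
β = atan2(√(R₁₃²+R₂₃²), R₃₃) = 0.842711; α = atan2(R₂₃, R₁₃) mod 2π = 0.444499; γ = atan2(R₃₂, −R₃₁) mod 2π = 5.235877
D^1_{-1,1}(0.4445,0.8427,5.2359) = e^{-i·-1·0.4445}·d^1_{-1,1}(0.8427)·e^{-i·1·5.2359}. Compute d first:
Half-angle: c=0.912535, s=0.408998. N=√(1·2·2·1)=2.000000
k∈{2} keeps every argument non-negative
  k=2: (−1)^0·2.0000/(2)·0.9125^0·0.4090^2 = +0.167279
d^1_{-1,1}(0.8427) = +0.167279
|D^1_{-1,1}|² = |d^1_{-1,1}(β)|² = (+0.167279)² = 0.027982 (the z-rotation phases have unit modulus)

P=0.0280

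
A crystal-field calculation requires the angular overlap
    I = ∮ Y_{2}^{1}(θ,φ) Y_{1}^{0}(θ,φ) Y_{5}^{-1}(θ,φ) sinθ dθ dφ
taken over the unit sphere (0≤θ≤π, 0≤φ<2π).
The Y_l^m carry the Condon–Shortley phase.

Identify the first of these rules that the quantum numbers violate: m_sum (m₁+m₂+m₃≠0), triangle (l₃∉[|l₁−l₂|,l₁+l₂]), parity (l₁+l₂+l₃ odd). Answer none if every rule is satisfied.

azimuthal sum: 1 + 0 − 1 = 0  ✓
l₃ must lie in [1,3]; have l₃=5  ✗
L = 2 + 1 + 5 = 8 (even)

triangle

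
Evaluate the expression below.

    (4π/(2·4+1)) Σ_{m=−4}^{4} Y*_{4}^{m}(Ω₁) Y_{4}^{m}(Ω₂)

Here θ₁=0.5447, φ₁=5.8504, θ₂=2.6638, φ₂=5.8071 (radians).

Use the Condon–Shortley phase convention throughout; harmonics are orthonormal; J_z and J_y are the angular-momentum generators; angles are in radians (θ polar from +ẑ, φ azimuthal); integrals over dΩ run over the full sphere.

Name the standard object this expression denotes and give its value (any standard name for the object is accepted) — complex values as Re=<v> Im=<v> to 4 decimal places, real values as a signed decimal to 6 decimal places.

Legendre polynomial (addition theorem), -0.321216

This sum is the spherical-harmonic addition theorem: it equals the Legendre polynomial P_l(cos γ) of the angle γ between the two directions.
Addition theorem: P_4(cos γ) = (4π/9) Σ_m Y*_{lm}(Ω₁) Y_{lm}(Ω₂), m = −4…4:
  term(m=-4) = (0.000622, 0.000109)   from Y*(Ω₁)=(-0.005093, -0.031492), Y(Ω₂)=(-0.006477, 0.018693)
  term(m=-3) = (-0.015959, -0.002085)   from Y*(Ω₁)=(0.040076, -0.143441), Y(Ω₂)=(-0.015351, -0.106966)
  term(m=-2) = (0.117874, 0.010234)   from Y*(Ω₁)=(0.239898, -0.281814), Y(Ω₂)=(0.185397, 0.260448)
  term(m=-1) = (-0.216223, -0.009368)   from Y*(Ω₁)=(0.403606, -0.186465), Y(Ω₂)=(-0.432657, -0.223097)
  term(m=+0) = (-0.002684, -0.000000)   from Y*(Ω₁)=(-0.022912, -0.000000), Y(Ω₂)=(0.117134, 0.000000)
  term(m=+1) = (-0.216223, 0.009368)   from Y*(Ω₁)=(-0.403606, -0.186465), Y(Ω₂)=(0.432657, -0.223097)
  term(m=+2) = (0.117874, -0.010234)   from Y*(Ω₁)=(0.239898, 0.281814), Y(Ω₂)=(0.185397, -0.260448)
  term(m=+3) = (-0.015959, 0.002085)   from Y*(Ω₁)=(-0.040076, -0.143441), Y(Ω₂)=(0.015351, -0.106966)
  term(m=+4) = (0.000622, -0.000109)   from Y*(Ω₁)=(-0.005093, 0.031492), Y(Ω₂)=(-0.006477, -0.018693)
Total Σ_m = (-0.230054, 0.000000). Multiply by 1.396263: (-0.321216, 0.000000). P_4(cos γ) = -0.321216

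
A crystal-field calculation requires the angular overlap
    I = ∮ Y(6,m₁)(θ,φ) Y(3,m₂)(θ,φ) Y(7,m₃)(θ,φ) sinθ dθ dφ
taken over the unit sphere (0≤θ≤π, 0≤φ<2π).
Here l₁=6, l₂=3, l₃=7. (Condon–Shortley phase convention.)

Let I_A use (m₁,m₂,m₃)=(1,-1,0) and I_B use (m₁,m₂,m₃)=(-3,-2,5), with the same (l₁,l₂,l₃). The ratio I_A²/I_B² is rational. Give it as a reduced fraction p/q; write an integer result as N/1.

l's match ⇒ only the (l;m) 3-j factors differ between A and B.
A: triangle coeff Δ(6,3,7) = 1/2042040; Σ_t [0,2]: t=0:+1/115200 t=1:−1/103680 t=2:+1/1451520 = -1/3628800; (3j)²=1/36465 [(6 3 7; 1 -1 0)], sign=+1
B: triangle coeff Δ(6,3,7) = 1/2042040; Σ_t [0,1]: t=0:+1/4354560 t=1:−1/1935360 = -1/3483648; (3j)²=125/12376 [(6 3 7; -3 -2 5)], sign=-1
I_A²/I_B² = (1/36465)/(125/12376) = 56/20625

56/20625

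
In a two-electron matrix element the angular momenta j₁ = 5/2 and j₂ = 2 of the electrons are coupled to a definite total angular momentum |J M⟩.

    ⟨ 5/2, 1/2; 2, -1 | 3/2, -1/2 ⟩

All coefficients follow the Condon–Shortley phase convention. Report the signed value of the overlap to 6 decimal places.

triangle: 3!*2!*1!/7! = 12/5040
(j±m)!: 3!*2!*1!*3!*1!*2! = 144
prefactor² = (2J+1)*Δ*N² = 48/35
  k=0: +1/(0!*3!*2!*1!*0!*0!) = 1/12
  k=1: −1/(1!*2!*1!*0!*1!*1!) = -1/2
Σ = -5/12  ⇒  CG² = 48/35*(-5/12)² = 5/21
CG = −√(5/21) = -0.487950

−√(5/21) ≈ -0.487950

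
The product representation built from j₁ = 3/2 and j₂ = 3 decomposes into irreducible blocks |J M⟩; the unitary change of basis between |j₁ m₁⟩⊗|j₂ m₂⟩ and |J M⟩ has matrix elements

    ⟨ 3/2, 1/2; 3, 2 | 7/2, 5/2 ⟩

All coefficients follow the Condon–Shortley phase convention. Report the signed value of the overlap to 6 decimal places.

-0.377964

triangle: 1!×2!×5!/9! = 240/362880
(j±m)!: 2!×1!×5!×1!×6!×1! = 172800
prefactor² = (2J+1)×Δ×N² = 6400/7
  k=0: +1/(0!×1!×1!×5!×1!×0!) = 1/120
  k=1: −1/(1!×0!×0!×4!×2!×1!) = -1/48
Σ = -1/80  ⇒  CG² = 6400/7×(-1/80)² = 1/7
CG = −√(1/7) = -0.377964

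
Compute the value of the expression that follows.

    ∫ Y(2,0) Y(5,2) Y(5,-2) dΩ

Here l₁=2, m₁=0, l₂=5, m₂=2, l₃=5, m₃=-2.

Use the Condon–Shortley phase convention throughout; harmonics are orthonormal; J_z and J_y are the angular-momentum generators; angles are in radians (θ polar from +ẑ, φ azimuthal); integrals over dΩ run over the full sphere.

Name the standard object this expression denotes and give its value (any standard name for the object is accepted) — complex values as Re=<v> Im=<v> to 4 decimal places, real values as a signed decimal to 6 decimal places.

Gaunt coefficient, +0.097044

This is a Gaunt coefficient — the integral of a triple product of spherical harmonics over the sphere.
m-sum 0 ✓  L=12 even ✓  3≤5≤7 ✓
Π(2lᵢ+1) = 5×11×11 = 605
triangle coeff Δ(2,5,5) = 1/38610
Σ_t [0,2]: t=0:+1/2880 t=1:−1/576 t=2:+1/2880 = -1/960
(3j)²=10/429 [(2 5 5; 0 0 0)], sign=+1
Σ_t [0,2]: t=0:+1/20160 t=1:−1/1440 t=2:+1/2880 = -1/3360
(3j)²=6/715 [(2 5 5; 0 2 -2)], sign=+1
⇒ 4πI² = 20/169
I = (+1)√(20/169/(4π)) = 0.09704356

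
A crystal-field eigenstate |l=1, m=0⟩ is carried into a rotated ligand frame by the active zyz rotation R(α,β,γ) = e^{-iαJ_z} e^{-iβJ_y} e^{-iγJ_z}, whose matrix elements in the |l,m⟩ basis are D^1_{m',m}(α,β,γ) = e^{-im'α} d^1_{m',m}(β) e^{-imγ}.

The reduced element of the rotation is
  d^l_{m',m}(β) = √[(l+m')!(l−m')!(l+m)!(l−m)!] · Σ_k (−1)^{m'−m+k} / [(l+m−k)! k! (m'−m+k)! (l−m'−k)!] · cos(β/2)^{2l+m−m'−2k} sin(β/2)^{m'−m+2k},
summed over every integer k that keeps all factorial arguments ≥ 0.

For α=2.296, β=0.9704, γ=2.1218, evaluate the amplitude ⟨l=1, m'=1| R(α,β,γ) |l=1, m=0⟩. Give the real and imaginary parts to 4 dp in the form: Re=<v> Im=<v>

Re=0.3870 Im=0.4366

First d^1_{1,0}(β=0.9704), then the phase factors e^{-i(1)α} and e^{-i(0)γ}:
c=cos(0.970400/2)=0.884582, s=sin(0.970400/2)=0.466385; N=√[2·1·1·1]=1.414214
Admissible k: 0..0 (factorial args all ≥0)
  k=0: (−1)^1·1.4142/(1)·0.8846^1·0.4664^1 = -0.583442
d^1_{1,0}(0.9704) = -0.583442
Attach z-rotation phases: D = e^{-i(1)(2.2960)}·(-0.583442)·e^{-i(0)(2.1218)} = +0.386990+0.436627i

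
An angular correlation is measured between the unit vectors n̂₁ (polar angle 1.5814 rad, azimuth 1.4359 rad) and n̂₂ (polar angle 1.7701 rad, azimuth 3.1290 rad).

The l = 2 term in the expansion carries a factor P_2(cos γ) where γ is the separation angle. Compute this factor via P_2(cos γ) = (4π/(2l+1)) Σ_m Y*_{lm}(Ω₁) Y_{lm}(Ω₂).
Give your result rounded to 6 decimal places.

Addition theorem: P_2(cos γ) = (4π/5) Σ_m Y*_{lm}(Ω₁) Y_{lm}(Ω₂), m = −2…2:
  term(m=-2) = (-0.139076, 0.034714)   from Y*(Ω₁)=(-0.372259, 0.102943), Y(Ω₂)=(0.371015, 0.009346)
  term(m=-1) = (-0.000150, -0.001219)   from Y*(Ω₁)=(-0.001102, -0.008117), Y(Ω₂)=(0.149915, 0.001888)
  term(m=+0) = (0.087745, 0.000000)   from Y*(Ω₁)=(-0.315285, -0.000000), Y(Ω₂)=(-0.278303, 0.000000)
  term(m=+1) = (-0.000150, 0.001219)   from Y*(Ω₁)=(0.001102, -0.008117), Y(Ω₂)=(-0.149915, 0.001888)
  term(m=+2) = (-0.139076, -0.034714)   from Y*(Ω₁)=(-0.372259, -0.102943), Y(Ω₂)=(0.371015, -0.009346)
Σ over m = (-0.190707, 0.000000); ×(4π/5) → (-0.479298, 0.000000). Real part: -0.479298

-0.479298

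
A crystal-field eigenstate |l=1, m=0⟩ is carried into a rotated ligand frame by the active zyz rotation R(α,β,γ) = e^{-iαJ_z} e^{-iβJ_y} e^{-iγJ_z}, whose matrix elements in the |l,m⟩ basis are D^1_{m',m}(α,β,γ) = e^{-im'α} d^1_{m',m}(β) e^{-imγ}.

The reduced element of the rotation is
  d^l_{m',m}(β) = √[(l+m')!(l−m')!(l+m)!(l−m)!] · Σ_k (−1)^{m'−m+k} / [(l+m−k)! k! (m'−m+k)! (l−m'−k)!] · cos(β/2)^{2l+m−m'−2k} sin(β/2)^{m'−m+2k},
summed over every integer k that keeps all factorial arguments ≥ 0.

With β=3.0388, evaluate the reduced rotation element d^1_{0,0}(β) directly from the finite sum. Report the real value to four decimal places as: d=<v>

d=-0.9947

d^1_{0,0}(β=3.0388) via the finite sum:
Half-angle: c=0.051374, s=0.998679. N=√(1·1·1·1)=1.000000
Admissible k: 0..1 (factorial args all ≥0)
  k=0: (−1)^0·1.0000/(1)·0.0514^2·0.9987^0 = +0.002639
  k=1: (−1)^1·1.0000/(1)·0.0514^0·0.9987^2 = -0.997361
d^1_{0,0}(3.0388) = +0.002639 -0.997361 = -0.994721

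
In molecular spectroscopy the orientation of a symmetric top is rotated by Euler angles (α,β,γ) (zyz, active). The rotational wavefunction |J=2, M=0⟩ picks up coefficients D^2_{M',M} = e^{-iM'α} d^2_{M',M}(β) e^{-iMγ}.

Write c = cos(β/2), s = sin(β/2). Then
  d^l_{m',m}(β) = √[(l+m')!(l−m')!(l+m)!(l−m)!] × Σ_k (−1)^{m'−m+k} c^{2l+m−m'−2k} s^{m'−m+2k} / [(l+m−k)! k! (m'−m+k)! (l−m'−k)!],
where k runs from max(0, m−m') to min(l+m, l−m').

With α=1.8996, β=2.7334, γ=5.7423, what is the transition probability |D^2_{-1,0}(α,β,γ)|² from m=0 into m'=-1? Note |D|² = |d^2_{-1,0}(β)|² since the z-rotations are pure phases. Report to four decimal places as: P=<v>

D^2_{-1,0}(1.8996,2.7334,5.7423) = e^{-i·-1·1.8996}·d^2_{-1,0}(2.7334)·e^{-i·0·5.7423}. Compute d first:
c=cos(2.733400/2)=0.202682, s=sin(2.733400/2)=0.979245; N=√[1·6·2·2]=4.898979
Admissible k: 1..2 (factorial args all ≥0)
  k=1: (−1)^0·4.8990/(2)·0.2027^3·0.9792^1 = +0.019972
  k=2: (−1)^1·4.8990/(2)·0.2027^1·0.9792^3 = -0.466192
d^2_{-1,0}(2.7334) = +0.019972 -0.466192 = -0.446221
|D^2_{-1,0}|² = |d^2_{-1,0}(β)|² = (-0.446221)² = 0.199113 (the z-rotation phases have unit modulus)

P=0.1991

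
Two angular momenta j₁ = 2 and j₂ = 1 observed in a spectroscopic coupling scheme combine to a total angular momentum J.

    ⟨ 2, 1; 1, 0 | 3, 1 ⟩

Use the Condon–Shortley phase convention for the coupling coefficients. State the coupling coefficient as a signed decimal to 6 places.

triangle: 0!*4!*2!/7! = 48/5040
(j±m)!: 3!*1!*1!*1!*4!*2! = 288
prefactor² = (2J+1)*Δ*N² = 96/5
  k=0: +1/(0!*0!*1!*1!*3!*1!) = 1/6
Σ = 1/6  ⇒  CG² = 96/5*(1/6)² = 8/15
CG = +√(8/15) = +0.730297

+0.730297  (= +√(8/15))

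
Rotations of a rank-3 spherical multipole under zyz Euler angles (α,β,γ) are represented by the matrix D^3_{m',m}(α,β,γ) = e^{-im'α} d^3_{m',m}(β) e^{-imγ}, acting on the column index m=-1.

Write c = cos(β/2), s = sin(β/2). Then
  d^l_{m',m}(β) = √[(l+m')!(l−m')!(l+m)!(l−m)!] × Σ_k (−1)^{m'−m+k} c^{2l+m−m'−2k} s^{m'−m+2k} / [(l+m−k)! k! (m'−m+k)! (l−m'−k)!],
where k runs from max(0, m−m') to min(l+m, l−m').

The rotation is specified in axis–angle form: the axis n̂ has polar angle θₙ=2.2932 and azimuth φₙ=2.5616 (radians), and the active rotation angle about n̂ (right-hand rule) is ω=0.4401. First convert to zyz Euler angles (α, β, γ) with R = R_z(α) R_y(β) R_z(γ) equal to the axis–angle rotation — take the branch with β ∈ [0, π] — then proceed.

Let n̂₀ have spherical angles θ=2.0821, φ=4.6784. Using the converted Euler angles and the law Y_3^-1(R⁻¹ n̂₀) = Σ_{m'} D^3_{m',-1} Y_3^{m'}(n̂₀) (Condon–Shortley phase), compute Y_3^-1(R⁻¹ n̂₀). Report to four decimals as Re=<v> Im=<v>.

Axis–angle → zyz. n̂ = (sinθₙcosφₙ, sinθₙsinφₙ, cosθₙ) = (-0.627533, +0.411133, -0.661190), ω = 0.4401.
R = I cosω + sinω [n̂]ₓ + (1−cosω) n̂n̂ᵀ gives
  R = [+0.942234, +0.257102, +0.214693; -0.306272, +0.920816, +0.241444; -0.135617, -0.293251, +0.946368]
β = atan2(√(R₁₃²+R₂₃²), R₃₃) = 0.328995; α = atan2(R₂₃, R₁₃) mod 2π = 0.843978; γ = atan2(R₃₂, −R₃₁) mod 2π = 5.145556
Need the full column D^3_{m',-1} for m'=−3..3 at α=0.8440, β=0.3290, γ=5.1456.
cos(β/2)=0.986501, sin(β/2)=0.163757
d^3_{-3,-1}: single k=2 term ⇒ +0.098363;  D = +0.017270+0.096835i
d^3_{-2,-1}: k∈[1..2] ⇒ +0.483822 -0.026664 = +0.457159;  D = +0.389661+0.239079i
d^3_{-1,-1}: k∈[0..2] ⇒ +0.921689 -0.203178 +0.004199 = +0.722710;  D = +0.691774-0.209187i
d^3_{0,-1}: k∈[0..2] ⇒ -0.530001 +0.043813 -0.000402 = -0.486590;  D = -0.204245+0.441649i
d^3_{1,-1}: k∈[0..2] ⇒ +0.152384 -0.005599 +0.000019 = +0.146804;  D = -0.058627-0.134590i
d^3_{2,-1}: k∈[0..1] ⇒ -0.026664 +0.000367 = -0.026296;  D = +0.024994+0.008172i
d^3_{3,-1}: single k=0 term ⇒ +0.002710;  D = -0.002341+0.001365i
Y_3^{m'}(θ=2.0821,φ=4.6784) and Σ D·Y over m':
  (+0.0173+0.0968i)·(+0.0282-0.2753i)  (+0.3897+0.2391i)·(+0.3795+0.0258i)  (+0.6918-0.2092i)·(-0.0019+0.0555i)  (-0.2042+0.4416i)·(+0.3292+0.0000i)  (-0.0586-0.1346i)·(+0.0019+0.0555i)  (+0.0250+0.0082i)·(+0.3795-0.0258i)  (-0.0023+0.0014i)·(-0.0282-0.2753i)
Y_3^-1(R⁻¹ n̂) = +0.129404+0.282516i

Re=0.1294 Im=0.2825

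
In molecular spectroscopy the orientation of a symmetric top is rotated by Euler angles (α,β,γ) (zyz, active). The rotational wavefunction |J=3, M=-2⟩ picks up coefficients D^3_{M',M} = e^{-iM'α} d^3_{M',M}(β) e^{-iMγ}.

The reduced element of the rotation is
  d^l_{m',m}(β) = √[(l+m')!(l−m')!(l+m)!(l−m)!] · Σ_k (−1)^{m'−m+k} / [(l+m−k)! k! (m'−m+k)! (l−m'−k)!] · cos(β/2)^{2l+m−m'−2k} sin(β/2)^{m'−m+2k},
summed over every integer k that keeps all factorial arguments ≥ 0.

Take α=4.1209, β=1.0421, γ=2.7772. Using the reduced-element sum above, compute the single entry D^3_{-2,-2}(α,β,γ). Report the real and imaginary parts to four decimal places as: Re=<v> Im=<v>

Re=-0.0921 Im=-0.2596

Split into d^3_{-2,-2}(β=1.0421) × two z-phases.
Half-angle: c=0.867297, s=0.497791. N=√(1·120·1·120)=120.000000
k∈{0,1} keeps every argument non-negative
  k=0: (−1)^0·120.0000/(120)·0.8673^6·0.4978^0 = +0.425605
  k=1: (−1)^1·120.0000/(24)·0.8673^4·0.4978^2 = -0.701028
d^3_{-2,-2}(1.0421) = +0.425605 -0.701028 = -0.275423
D = (-0.378170+0.925736i)·(-0.275423)·(+0.745984-0.665964i) = -0.092101-0.259567i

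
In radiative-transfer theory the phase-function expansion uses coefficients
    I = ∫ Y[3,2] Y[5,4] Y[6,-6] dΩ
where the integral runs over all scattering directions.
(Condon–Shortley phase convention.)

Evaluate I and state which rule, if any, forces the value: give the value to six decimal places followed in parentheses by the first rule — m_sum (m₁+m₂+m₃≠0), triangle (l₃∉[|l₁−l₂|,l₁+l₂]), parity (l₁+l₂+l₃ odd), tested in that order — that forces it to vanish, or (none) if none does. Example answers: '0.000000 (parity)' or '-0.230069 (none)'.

0.207001 (none)

m-sum 0 ✓  L=14 even ✓  2≤6≤8 ✓
Π(2lᵢ+1) = 7×11×13 = 1001
triangle coeff Δ(3,5,6) = 1/675675
Σ_t [0,2]: t=0:+1/8640 t=1:−1/2304 t=2:+1/8640 = -7/34560
(3j)²=7/429 [(3 5 6; 0 0 0)], sign=-1
Σ_t [1,1]: t=1:−1/967680 = -1/967680
(3j)²=3/91 [(3 5 6; 2 4 -6)], sign=-1
⇒ 4πI² = 7/13
I = (+1)√(7/13/(4π)) = 0.20700098
No selection rule forces the value: the integral is nonzero (none).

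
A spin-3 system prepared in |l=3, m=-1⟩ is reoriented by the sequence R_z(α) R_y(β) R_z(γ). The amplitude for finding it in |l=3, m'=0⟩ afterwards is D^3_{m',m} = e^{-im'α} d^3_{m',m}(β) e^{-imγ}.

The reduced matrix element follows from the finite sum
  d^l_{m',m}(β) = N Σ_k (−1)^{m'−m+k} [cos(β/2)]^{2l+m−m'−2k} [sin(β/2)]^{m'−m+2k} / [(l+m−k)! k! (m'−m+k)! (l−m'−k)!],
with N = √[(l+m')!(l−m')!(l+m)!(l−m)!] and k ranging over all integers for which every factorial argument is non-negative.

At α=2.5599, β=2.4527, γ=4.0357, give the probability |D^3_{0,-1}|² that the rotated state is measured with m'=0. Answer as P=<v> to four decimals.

First d^3_{0,-1}(β=2.4527), then the phase factors e^{-i(0)α} and e^{-i(-1)γ}:
With c≡cos(β/2)=0.337676 and s≡sin(β/2)=0.941263, N=[6·6·2·24]^{1/2}=41.569219
k: max(0,(-1)−(0))=0 … min(3+(-1),3−(0))=2
  k=0: (−1)^1·41.5692/(12)·0.3377^5·0.9413^1 = -0.014315
  k=1: (−1)^2·41.5692/(4)·0.3377^3·0.9413^3 = +0.333690
  k=2: (−1)^3·41.5692/(12)·0.3377^1·0.9413^5 = -0.864260
d^3_{0,-1}(2.4527) = -0.014315 +0.333690 -0.864260 = -0.544885
|D^3_{0,-1}|² = |d^3_{0,-1}(β)|² = (-0.544885)² = 0.296899 (the z-rotation phases have unit modulus)

P=0.2969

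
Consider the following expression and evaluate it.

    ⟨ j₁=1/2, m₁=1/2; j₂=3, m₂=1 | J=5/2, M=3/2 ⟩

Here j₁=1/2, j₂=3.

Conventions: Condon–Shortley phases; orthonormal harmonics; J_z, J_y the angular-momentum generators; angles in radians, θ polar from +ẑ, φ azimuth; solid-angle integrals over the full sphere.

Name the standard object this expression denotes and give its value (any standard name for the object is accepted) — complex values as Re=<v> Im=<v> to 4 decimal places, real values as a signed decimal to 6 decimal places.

Clebsch–Gordan coefficient, +√(2/7) ≈ +0.534522

This is a Clebsch–Gordan (vector-coupling) coefficient.
triangle: 1!·0!·5!/7! = 120/5040
(j±m)!: 1!·0!·4!·2!·4!·1! = 1152
prefactor² = (2J+1)·Δ·N² = 1152/7
  k=0: +1/(0!·1!·0!·4!·0!·1!) = 1/24
Σ = 1/24  ⇒  CG² = 1152/7·(1/24)² = 2/7
CG = +√(2/7) = +0.534522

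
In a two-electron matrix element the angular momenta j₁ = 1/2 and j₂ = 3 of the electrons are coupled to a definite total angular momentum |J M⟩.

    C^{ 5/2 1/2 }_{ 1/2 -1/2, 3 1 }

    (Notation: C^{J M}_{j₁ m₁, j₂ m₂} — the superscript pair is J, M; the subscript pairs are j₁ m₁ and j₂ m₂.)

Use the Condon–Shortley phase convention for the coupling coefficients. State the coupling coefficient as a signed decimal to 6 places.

-0.755929

j₁+j₂−J=1  J+j₁−j₂=0  J−j₁+j₂=5  j₁+j₂+J+1=7
(j₁±m₁, j₂±m₂, J±M) = (0,1,4,2,3,2)
P² = 576/7
sum k=1..1:
  [1] −1/12 = -1/12
S = -1/12
C² = P²·S² = 4/7 ; C = -0.755929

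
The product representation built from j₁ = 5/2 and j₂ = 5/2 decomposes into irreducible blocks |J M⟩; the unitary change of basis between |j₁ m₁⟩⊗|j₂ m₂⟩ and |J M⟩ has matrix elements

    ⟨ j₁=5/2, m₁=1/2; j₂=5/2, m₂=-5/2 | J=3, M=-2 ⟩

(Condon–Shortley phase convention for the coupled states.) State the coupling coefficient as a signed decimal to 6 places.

+0.645497

√[7·2!3!3!/9! · 3!2!0!5!1!5!] = √(240)
  +(−1)^0/∏(0,2,2,0,1,3)! = 1/24  (running 1/24)
⟨..|..⟩ = √(240)·(1/24) = +0.645497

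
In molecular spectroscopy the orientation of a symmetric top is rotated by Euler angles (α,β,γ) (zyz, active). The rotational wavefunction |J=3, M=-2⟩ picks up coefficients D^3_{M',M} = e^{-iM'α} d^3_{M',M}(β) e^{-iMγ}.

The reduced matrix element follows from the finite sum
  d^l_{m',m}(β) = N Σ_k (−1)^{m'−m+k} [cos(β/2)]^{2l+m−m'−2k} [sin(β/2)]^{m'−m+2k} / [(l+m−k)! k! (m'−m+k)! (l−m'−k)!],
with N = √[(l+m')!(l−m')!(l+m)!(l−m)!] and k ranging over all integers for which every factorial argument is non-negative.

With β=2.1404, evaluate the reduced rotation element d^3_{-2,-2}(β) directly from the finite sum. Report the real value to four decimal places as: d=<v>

d^3_{-2,-2}(β=2.1404) via the finite sum:
With c≡cos(β/2)=0.479949 and s≡sin(β/2)=0.877297, N=[1·120·1·120]^{1/2}=120.000000
The bounds max(0,m−m')=0 and min(l+m,l−m')=1 give 2 terms
  k=0: (−1)^0·120.0000/(120)·0.4799^6·0.8773^0 = +0.012223
  k=1: (−1)^1·120.0000/(24)·0.4799^4·0.8773^2 = -0.204194
d^3_{-2,-2}(2.1404) = +0.012223 -0.204194 = -0.191971

d=-0.1920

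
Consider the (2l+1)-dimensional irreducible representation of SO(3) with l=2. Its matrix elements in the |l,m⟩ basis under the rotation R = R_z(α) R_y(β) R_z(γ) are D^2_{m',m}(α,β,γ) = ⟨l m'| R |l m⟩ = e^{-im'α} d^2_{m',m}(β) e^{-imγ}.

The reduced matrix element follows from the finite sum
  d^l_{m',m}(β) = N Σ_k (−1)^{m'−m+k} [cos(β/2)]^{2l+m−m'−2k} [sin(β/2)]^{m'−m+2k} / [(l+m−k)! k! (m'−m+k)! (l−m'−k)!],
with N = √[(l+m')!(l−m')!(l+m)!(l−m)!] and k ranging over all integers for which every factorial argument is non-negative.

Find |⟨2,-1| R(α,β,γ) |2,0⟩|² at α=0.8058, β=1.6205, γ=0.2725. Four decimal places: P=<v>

D^2_{-1,0}(0.8058,1.6205,0.2725) = e^{-i·-1·0.8058}·d^2_{-1,0}(1.6205)·e^{-i·0·0.2725}. Compute d first:
c=cos(1.620500/2)=0.689317, s=sin(1.620500/2)=0.724460; N=√[1·6·2·2]=4.898979
Admissible k: 1..2 (factorial args all ≥0)
  k=1: (−1)^0·4.8990/(2)·0.6893^3·0.7245^1 = +0.581229
  k=2: (−1)^1·4.8990/(2)·0.6893^1·0.7245^3 = -0.642003
d^2_{-1,0}(1.6205) = +0.581229 -0.642003 = -0.060774
|D^2_{-1,0}|² = |d^2_{-1,0}(β)|² = (-0.060774)² = 0.003693 (the z-rotation phases have unit modulus)

P=0.0037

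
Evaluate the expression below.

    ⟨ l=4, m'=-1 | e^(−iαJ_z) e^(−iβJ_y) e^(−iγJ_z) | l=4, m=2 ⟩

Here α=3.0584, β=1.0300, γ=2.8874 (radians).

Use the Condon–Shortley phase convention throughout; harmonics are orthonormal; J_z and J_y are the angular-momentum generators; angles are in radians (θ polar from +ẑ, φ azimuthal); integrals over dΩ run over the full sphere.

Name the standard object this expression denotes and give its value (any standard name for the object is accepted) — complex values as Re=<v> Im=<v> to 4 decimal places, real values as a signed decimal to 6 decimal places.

Wigner D-matrix element, Re=-0.4229 Im=-0.1915

This is a Wigner D-matrix element — the rotation-matrix element ⟨l m'| R(α,β,γ) |l m⟩ in the angular-momentum basis.
First d^4_{-1,2}(β=1.0300), then the phase factors e^{-i(-1)α} and e^{-i(2)γ}:
Half-angle: c=0.870293, s=0.492535. N=√(6·120·720·2)=1018.233765
Admissible k: 3..5 (factorial args all ≥0)
  k=3: (−1)^0·1018.2338/(72)·0.8703^5·0.4925^3 = +0.843631
  k=4: (−1)^1·1018.2338/(48)·0.8703^3·0.4925^5 = -0.405310
  k=5: (−1)^2·1018.2338/(240)·0.8703^1·0.4925^7 = +0.025963
d^4_{-1,2}(1.0300) = +0.843631 -0.405310 +0.025963 = +0.464285
D = (-0.996541+0.083097i)·(+0.464285)·(+0.873532+0.486767i) = -0.422944-0.191516i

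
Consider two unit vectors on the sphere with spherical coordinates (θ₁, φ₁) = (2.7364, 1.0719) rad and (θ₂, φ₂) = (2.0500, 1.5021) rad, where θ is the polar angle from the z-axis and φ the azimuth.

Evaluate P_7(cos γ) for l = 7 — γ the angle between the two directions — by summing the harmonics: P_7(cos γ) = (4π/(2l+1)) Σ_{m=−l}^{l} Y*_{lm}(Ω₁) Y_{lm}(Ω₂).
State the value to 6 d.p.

Expand P_7 via completeness: Σ_{m} conj(Y_{7,m}) at Ω₁ times Y_{7,m} at Ω₂ —
  term(m=-7) = -0.000159-0.000021i   from Y*(Ω₁)=+0.000254+0.000695i, Y(Ω₂)=-0.100202+0.192059i
  term(m=-6) = -0.002302-0.001444i   from Y*(Ω₁)=-0.006381-0.000953i, Y(Ω₂)=+0.385885+0.168718i
  term(m=-5) = -0.006803-0.010379i   from Y*(Ω₁)=+0.021014-0.027809i, Y(Ω₂)=+0.119902-0.335242i
  term(m=-4) = +0.000963+0.006371i   from Y*(Ω₁)=+0.053557+0.118404i, Y(Ω₂)=+0.047725+0.013454i
  term(m=-3) = -0.032604+0.113299i   from Y*(Ω₁)=-0.332954-0.024720i, Y(Ω₂)=+0.072261-0.345650i
  term(m=-2) = -0.038345+0.044575i   from Y*(Ω₁)=+0.291992-0.452551i, Y(Ω₂)=-0.108146-0.014953i
  term(m=-1) = +0.101697-0.046665i   from Y*(Ω₁)=+0.173302+0.318061i, Y(Ω₂)=+0.021205-0.308185i
  term(m=+0) = -0.045509+0.000000i   from Y*(Ω₁)=+0.303178-0.000000i, Y(Ω₂)=-0.150106+0.000000i
  term(m=+1) = +0.101697+0.046665i   from Y*(Ω₁)=-0.173302+0.318061i, Y(Ω₂)=-0.021205-0.308185i
  term(m=+2) = -0.038345-0.044575i   from Y*(Ω₁)=+0.291992+0.452551i, Y(Ω₂)=-0.108146+0.014953i
  term(m=+3) = -0.032604-0.113299i   from Y*(Ω₁)=+0.332954-0.024720i, Y(Ω₂)=-0.072261-0.345650i
  term(m=+4) = +0.000963-0.006371i   from Y*(Ω₁)=+0.053557-0.118404i, Y(Ω₂)=+0.047725-0.013454i
  term(m=+5) = -0.006803+0.010379i   from Y*(Ω₁)=-0.021014-0.027809i, Y(Ω₂)=-0.119902-0.335242i
  term(m=+6) = -0.002302+0.001444i   from Y*(Ω₁)=-0.006381+0.000953i, Y(Ω₂)=+0.385885-0.168718i
  term(m=+7) = -0.000159+0.000021i   from Y*(Ω₁)=-0.000254+0.000695i, Y(Ω₂)=+0.100202+0.192059i
Σ over m = -0.000613-0.000000i; ×(4π/15) → -0.000514-0.000000i. Real part: -0.000514

-0.000514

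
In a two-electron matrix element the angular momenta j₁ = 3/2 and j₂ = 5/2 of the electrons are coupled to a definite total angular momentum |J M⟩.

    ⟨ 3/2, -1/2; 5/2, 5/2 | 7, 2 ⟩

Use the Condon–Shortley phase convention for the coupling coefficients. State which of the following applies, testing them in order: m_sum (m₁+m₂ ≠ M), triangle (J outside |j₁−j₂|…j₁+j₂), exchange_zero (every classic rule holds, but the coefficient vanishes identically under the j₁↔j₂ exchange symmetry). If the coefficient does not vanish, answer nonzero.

m-sum: m₁+m₂ = -1/2+5/2 = 2, M = 2  ✓
triangle: need |j₁−j₂| ≤ J ≤ j₁+j₂, i.e. J ∈ [1, 4]; J = 7 is outside ✗ ⇒ coefficient is 0

triangle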